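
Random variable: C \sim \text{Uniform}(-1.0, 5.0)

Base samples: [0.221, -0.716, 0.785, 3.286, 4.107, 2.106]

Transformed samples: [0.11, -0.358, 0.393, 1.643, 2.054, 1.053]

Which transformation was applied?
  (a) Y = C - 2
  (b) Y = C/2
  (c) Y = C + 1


Checking option (b) Y = C/2:
  C = 0.221 -> Y = 0.11 ✓
  C = -0.716 -> Y = -0.358 ✓
  C = 0.785 -> Y = 0.393 ✓
All samples match this transformation.

(b) C/2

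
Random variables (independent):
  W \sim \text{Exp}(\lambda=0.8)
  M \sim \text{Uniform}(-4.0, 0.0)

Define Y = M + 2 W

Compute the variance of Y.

For independent RVs: Var(aX + bY) = a²Var(X) + b²Var(Y)
Var(W) = 1.5625
Var(M) = 1.3333333
Var(Y) = 2²*1.5625 + 1²*1.3333333
= 4*1.5625 + 1*1.3333333 = 7.5833333

7.5833333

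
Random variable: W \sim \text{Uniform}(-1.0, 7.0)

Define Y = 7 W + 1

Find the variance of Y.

For Y = aW + b: Var(Y) = a² * Var(W)
Var(W) = (7 + 1)^2/12 = 5.3333333
Var(Y) = 7² * 5.3333333 = 49 * 5.3333333 = 261.33333

261.33333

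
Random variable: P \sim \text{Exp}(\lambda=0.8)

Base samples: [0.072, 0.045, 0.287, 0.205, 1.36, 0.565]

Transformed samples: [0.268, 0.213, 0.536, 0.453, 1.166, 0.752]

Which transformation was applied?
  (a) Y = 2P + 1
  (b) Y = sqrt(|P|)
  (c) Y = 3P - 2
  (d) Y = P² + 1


Checking option (b) Y = sqrt(|P|):
  P = 0.072 -> Y = 0.268 ✓
  P = 0.045 -> Y = 0.213 ✓
  P = 0.287 -> Y = 0.536 ✓
All samples match this transformation.

(b) sqrt(|P|)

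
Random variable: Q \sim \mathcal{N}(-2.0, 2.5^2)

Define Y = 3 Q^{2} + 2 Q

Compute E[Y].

E[Y] = 3*E[Q²] + 2*E[Q]
E[Q] = -2
E[Q²] = Var(Q) + (E[Q])² = 6.25 + 4 = 10.25
E[Y] = 3*10.25 + 2*(-2) = 26.75

26.75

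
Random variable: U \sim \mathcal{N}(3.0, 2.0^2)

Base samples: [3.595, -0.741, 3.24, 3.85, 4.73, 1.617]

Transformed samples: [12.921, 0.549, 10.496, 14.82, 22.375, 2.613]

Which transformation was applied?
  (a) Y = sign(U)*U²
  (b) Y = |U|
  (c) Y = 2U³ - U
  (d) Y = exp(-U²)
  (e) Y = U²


Checking option (e) Y = U²:
  U = 3.595 -> Y = 12.921 ✓
  U = -0.741 -> Y = 0.549 ✓
  U = 3.24 -> Y = 10.496 ✓
All samples match this transformation.

(e) U²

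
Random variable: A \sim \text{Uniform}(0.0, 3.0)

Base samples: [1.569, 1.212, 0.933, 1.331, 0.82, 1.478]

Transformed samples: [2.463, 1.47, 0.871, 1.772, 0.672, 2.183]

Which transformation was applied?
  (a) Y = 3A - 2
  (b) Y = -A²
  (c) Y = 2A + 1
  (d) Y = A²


Checking option (d) Y = A²:
  A = 1.569 -> Y = 2.463 ✓
  A = 1.212 -> Y = 1.47 ✓
  A = 0.933 -> Y = 0.871 ✓
All samples match this transformation.

(d) A²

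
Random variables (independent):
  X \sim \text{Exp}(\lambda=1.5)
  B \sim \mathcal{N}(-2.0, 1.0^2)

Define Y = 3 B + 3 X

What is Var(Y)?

For independent RVs: Var(aX + bY) = a²Var(X) + b²Var(Y)
Var(X) = 0.44444444
Var(B) = 1
Var(Y) = 3²*0.44444444 + 3²*1
= 9*0.44444444 + 9*1 = 13

13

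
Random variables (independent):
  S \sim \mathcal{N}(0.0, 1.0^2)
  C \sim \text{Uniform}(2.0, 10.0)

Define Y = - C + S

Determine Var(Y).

For independent RVs: Var(aX + bY) = a²Var(X) + b²Var(Y)
Var(S) = 1
Var(C) = 5.3333333
Var(Y) = 1²*1 + (-1)²*5.3333333
= 1*1 + 1*5.3333333 = 6.3333333

6.3333333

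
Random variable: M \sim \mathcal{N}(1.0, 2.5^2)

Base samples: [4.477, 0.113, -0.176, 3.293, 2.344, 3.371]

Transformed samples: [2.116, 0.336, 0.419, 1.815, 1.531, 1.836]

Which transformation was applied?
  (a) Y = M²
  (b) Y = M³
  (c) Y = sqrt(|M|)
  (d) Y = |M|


Checking option (c) Y = sqrt(|M|):
  M = 4.477 -> Y = 2.116 ✓
  M = 0.113 -> Y = 0.336 ✓
  M = -0.176 -> Y = 0.419 ✓
All samples match this transformation.

(c) sqrt(|M|)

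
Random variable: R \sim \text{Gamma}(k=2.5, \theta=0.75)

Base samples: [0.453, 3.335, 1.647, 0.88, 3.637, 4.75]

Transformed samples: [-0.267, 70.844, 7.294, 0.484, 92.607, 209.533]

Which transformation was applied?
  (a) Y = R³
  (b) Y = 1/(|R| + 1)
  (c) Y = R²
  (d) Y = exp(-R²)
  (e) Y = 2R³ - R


Checking option (e) Y = 2R³ - R:
  R = 0.453 -> Y = -0.267 ✓
  R = 3.335 -> Y = 70.844 ✓
  R = 1.647 -> Y = 7.294 ✓
All samples match this transformation.

(e) 2R³ - R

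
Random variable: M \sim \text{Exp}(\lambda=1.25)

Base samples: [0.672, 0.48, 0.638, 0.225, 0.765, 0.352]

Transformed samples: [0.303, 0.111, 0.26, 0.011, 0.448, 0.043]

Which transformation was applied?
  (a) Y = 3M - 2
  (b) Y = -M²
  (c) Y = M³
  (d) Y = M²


Checking option (c) Y = M³:
  M = 0.672 -> Y = 0.303 ✓
  M = 0.48 -> Y = 0.111 ✓
  M = 0.638 -> Y = 0.26 ✓
All samples match this transformation.

(c) M³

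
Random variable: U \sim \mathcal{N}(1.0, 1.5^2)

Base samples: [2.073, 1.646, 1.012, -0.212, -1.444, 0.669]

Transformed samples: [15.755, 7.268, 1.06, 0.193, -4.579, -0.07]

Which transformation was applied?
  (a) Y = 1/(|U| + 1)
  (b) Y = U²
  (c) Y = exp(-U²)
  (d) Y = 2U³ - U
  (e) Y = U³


Checking option (d) Y = 2U³ - U:
  U = 2.073 -> Y = 15.755 ✓
  U = 1.646 -> Y = 7.268 ✓
  U = 1.012 -> Y = 1.06 ✓
All samples match this transformation.

(d) 2U³ - U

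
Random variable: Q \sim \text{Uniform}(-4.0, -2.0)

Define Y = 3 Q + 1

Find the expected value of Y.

For Y = 3Q + 1:
E[Y] = 3 * E[Q] + 1
E[Q] = (-4 - 2)/2 = -3
E[Y] = 3 * (-3) + 1 = -8

-8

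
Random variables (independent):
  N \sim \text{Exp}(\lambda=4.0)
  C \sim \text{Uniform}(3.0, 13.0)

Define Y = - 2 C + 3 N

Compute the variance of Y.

For independent RVs: Var(aX + bY) = a²Var(X) + b²Var(Y)
Var(N) = 0.0625
Var(C) = 8.3333333
Var(Y) = 3²*0.0625 + (-2)²*8.3333333
= 9*0.0625 + 4*8.3333333 = 33.895833

33.895833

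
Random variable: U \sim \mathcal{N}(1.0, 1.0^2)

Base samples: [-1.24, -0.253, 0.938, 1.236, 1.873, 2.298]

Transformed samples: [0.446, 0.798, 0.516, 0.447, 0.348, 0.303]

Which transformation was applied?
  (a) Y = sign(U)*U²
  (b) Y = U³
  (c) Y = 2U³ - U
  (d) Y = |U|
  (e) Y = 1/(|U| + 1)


Checking option (e) Y = 1/(|U| + 1):
  U = -1.24 -> Y = 0.446 ✓
  U = -0.253 -> Y = 0.798 ✓
  U = 0.938 -> Y = 0.516 ✓
All samples match this transformation.

(e) 1/(|U| + 1)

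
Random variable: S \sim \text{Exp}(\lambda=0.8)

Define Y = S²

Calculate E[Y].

E[S²] = Var(S) + (E[S])² = 1.5625 + 1.5625 = 3.125

3.125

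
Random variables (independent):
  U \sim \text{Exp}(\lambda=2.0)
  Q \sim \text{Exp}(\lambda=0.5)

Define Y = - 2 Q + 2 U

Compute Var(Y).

For independent RVs: Var(aX + bY) = a²Var(X) + b²Var(Y)
Var(U) = 0.25
Var(Q) = 4
Var(Y) = 2²*0.25 + (-2)²*4
= 4*0.25 + 4*4 = 17

17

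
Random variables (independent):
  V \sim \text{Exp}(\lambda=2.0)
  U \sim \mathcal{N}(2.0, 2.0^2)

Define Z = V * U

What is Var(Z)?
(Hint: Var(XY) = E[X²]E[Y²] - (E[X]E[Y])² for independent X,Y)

Var(XY) = E[X²]E[Y²] - (E[X]E[Y])²
E[V] = 0.5, Var(V) = 0.25
E[U] = 2, Var(U) = 4
E[V²] = 0.25 + 0.5² = 0.5
E[U²] = 4 + 2² = 8
Var(Z) = 0.5*8 - (0.5*2)²
= 4 - 1 = 3

3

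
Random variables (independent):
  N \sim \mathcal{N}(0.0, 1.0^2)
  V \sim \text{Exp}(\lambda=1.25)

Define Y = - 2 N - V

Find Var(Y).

For independent RVs: Var(aX + bY) = a²Var(X) + b²Var(Y)
Var(N) = 1
Var(V) = 0.64
Var(Y) = (-2)²*1 + (-1)²*0.64
= 4*1 + 1*0.64 = 4.64

4.64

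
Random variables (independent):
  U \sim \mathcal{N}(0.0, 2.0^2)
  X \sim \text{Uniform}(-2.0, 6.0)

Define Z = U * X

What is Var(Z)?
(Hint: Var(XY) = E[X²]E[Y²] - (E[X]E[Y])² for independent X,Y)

Var(XY) = E[X²]E[Y²] - (E[X]E[Y])²
E[U] = 0, Var(U) = 4
E[X] = 2, Var(X) = 5.3333333
E[U²] = 4 + 0² = 4
E[X²] = 5.3333333 + 2² = 9.3333333
Var(Z) = 4*9.3333333 - (0*2)²
= 37.333333 - 0 = 37.333333

37.333333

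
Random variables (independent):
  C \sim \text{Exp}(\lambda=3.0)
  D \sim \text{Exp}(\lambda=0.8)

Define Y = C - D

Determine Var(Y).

For independent RVs: Var(aX + bY) = a²Var(X) + b²Var(Y)
Var(C) = 0.11111111
Var(D) = 1.5625
Var(Y) = 1²*0.11111111 + (-1)²*1.5625
= 1*0.11111111 + 1*1.5625 = 1.6736111

1.6736111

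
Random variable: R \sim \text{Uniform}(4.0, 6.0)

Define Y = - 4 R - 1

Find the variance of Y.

For Y = aR + b: Var(Y) = a² * Var(R)
Var(R) = (6 - 4)^2/12 = 0.33333333
Var(Y) = (-4)² * 0.33333333 = 16 * 0.33333333 = 5.3333333

5.3333333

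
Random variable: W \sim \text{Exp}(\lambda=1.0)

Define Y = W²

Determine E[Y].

E[W²] = Var(W) + (E[W])² = 1 + 1 = 2

2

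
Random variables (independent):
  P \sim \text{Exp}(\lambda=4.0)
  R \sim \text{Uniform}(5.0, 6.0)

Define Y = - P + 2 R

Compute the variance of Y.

For independent RVs: Var(aX + bY) = a²Var(X) + b²Var(Y)
Var(P) = 0.0625
Var(R) = 0.083333333
Var(Y) = (-1)²*0.0625 + 2²*0.083333333
= 1*0.0625 + 4*0.083333333 = 0.39583333

0.39583333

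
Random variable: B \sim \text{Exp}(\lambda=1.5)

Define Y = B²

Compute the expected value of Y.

Using E[X²] = Var(X) + (E[X])²:
E[B] = 0.66666667
Var(B) = 1/1.5^2 = 0.44444444
E[B²] = 0.44444444 + 0.66666667² = 0.44444444 + 0.44444444 = 0.88888889

0.88888889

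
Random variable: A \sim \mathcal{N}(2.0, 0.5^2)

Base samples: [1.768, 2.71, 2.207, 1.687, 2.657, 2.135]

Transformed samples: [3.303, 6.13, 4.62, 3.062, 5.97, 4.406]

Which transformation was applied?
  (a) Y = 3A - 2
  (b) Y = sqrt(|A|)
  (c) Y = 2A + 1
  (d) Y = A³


Checking option (a) Y = 3A - 2:
  A = 1.768 -> Y = 3.303 ✓
  A = 2.71 -> Y = 6.13 ✓
  A = 2.207 -> Y = 4.62 ✓
All samples match this transformation.

(a) 3A - 2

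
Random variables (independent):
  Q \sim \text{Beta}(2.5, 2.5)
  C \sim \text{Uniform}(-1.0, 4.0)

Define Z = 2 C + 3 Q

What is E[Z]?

E[Z] = 3*E[Q] + 2*E[C]
E[Q] = 0.5
E[C] = 1.5
E[Z] = 3*0.5 + 2*1.5 = 4.5

4.5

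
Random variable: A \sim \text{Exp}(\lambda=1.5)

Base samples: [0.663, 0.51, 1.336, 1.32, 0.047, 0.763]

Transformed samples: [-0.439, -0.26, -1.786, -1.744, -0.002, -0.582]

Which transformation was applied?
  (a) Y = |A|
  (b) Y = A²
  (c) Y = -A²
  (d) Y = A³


Checking option (c) Y = -A²:
  A = 0.663 -> Y = -0.439 ✓
  A = 0.51 -> Y = -0.26 ✓
  A = 1.336 -> Y = -1.786 ✓
All samples match this transformation.

(c) -A²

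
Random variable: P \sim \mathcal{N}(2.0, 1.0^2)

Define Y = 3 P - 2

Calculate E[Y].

For Y = 3P - 2:
E[Y] = 3 * E[P] - 2
E[P] = 2.0 = 2
E[Y] = 3 * 2 - 2 = 4

4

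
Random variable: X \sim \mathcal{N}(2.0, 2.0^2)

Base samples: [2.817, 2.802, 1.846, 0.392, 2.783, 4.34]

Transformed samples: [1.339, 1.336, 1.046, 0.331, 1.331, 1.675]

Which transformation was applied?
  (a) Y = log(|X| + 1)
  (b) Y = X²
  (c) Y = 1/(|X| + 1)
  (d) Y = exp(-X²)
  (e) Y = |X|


Checking option (a) Y = log(|X| + 1):
  X = 2.817 -> Y = 1.339 ✓
  X = 2.802 -> Y = 1.336 ✓
  X = 1.846 -> Y = 1.046 ✓
All samples match this transformation.

(a) log(|X| + 1)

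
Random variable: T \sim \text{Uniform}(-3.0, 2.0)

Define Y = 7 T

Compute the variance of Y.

For Y = aT + b: Var(Y) = a² * Var(T)
Var(T) = (2 + 3)^2/12 = 2.0833333
Var(Y) = 7² * 2.0833333 = 49 * 2.0833333 = 102.08333

102.08333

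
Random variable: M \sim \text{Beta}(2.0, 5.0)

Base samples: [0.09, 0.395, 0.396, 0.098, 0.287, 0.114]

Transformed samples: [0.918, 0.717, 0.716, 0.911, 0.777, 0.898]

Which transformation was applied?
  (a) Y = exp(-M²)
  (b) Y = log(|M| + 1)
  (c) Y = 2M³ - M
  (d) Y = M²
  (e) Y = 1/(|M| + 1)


Checking option (e) Y = 1/(|M| + 1):
  M = 0.09 -> Y = 0.918 ✓
  M = 0.395 -> Y = 0.717 ✓
  M = 0.396 -> Y = 0.716 ✓
All samples match this transformation.

(e) 1/(|M| + 1)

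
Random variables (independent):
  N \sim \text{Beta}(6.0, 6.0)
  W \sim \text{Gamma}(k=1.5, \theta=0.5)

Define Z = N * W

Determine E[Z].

For independent RVs: E[XY] = E[X]*E[Y]
E[N] = 0.5
E[W] = 0.75
E[Z] = 0.5 * 0.75 = 0.375

0.375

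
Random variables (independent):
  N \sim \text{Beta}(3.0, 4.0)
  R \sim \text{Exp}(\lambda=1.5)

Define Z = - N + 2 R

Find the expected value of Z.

E[Z] = -1*E[N] + 2*E[R]
E[N] = 0.42857143
E[R] = 0.66666667
E[Z] = -1*0.42857143 + 2*0.66666667 = 0.9047619

0.9047619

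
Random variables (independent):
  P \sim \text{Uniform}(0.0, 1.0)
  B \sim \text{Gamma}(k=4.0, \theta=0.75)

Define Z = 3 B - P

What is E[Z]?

E[Z] = -1*E[P] + 3*E[B]
E[P] = 0.5
E[B] = 3
E[Z] = -1*0.5 + 3*3 = 8.5

8.5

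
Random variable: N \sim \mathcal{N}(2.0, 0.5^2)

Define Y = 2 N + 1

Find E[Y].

For Y = 2N + 1:
E[Y] = 2 * E[N] + 1
E[N] = 2.0 = 2
E[Y] = 2 * 2 + 1 = 5

5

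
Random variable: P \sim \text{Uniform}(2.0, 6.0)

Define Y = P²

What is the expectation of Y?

Using E[X²] = Var(X) + (E[X])²:
E[P] = 4
Var(P) = (6 - 2)^2/12 = 1.3333333
E[P²] = 1.3333333 + 4² = 1.3333333 + 16 = 17.333333

17.333333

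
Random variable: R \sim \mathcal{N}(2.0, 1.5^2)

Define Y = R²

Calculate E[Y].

Using E[X²] = Var(X) + (E[X])²:
E[R] = 2
Var(R) = 1.5^2 = 2.25
E[R²] = 2.25 + 2² = 2.25 + 4 = 6.25

6.25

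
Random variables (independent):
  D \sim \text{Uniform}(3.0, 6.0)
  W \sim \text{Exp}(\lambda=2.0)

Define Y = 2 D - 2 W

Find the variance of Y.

For independent RVs: Var(aX + bY) = a²Var(X) + b²Var(Y)
Var(D) = 0.75
Var(W) = 0.25
Var(Y) = 2²*0.75 + (-2)²*0.25
= 4*0.75 + 4*0.25 = 4

4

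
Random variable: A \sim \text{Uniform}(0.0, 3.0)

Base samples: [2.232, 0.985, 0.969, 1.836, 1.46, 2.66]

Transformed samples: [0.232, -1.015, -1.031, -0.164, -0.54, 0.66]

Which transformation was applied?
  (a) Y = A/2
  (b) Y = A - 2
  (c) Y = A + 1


Checking option (b) Y = A - 2:
  A = 2.232 -> Y = 0.232 ✓
  A = 0.985 -> Y = -1.015 ✓
  A = 0.969 -> Y = -1.031 ✓
All samples match this transformation.

(b) A - 2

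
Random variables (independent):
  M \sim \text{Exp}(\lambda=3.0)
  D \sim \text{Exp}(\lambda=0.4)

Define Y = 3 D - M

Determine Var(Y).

For independent RVs: Var(aX + bY) = a²Var(X) + b²Var(Y)
Var(M) = 0.11111111
Var(D) = 6.25
Var(Y) = (-1)²*0.11111111 + 3²*6.25
= 1*0.11111111 + 9*6.25 = 56.361111

56.361111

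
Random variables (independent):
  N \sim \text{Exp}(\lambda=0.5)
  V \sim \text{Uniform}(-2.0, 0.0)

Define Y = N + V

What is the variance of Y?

For independent RVs: Var(aX + bY) = a²Var(X) + b²Var(Y)
Var(N) = 4
Var(V) = 0.33333333
Var(Y) = 1²*4 + 1²*0.33333333
= 1*4 + 1*0.33333333 = 4.3333333

4.3333333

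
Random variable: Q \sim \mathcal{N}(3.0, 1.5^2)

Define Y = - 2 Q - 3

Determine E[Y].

For Y = -2Q - 3:
E[Y] = -2 * E[Q] - 3
E[Q] = 3.0 = 3
E[Y] = -2 * 3 - 3 = -9

-9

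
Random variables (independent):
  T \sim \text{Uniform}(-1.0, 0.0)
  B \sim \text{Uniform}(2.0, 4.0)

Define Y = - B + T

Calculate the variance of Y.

For independent RVs: Var(aX + bY) = a²Var(X) + b²Var(Y)
Var(T) = 0.083333333
Var(B) = 0.33333333
Var(Y) = 1²*0.083333333 + (-1)²*0.33333333
= 1*0.083333333 + 1*0.33333333 = 0.41666667

0.41666667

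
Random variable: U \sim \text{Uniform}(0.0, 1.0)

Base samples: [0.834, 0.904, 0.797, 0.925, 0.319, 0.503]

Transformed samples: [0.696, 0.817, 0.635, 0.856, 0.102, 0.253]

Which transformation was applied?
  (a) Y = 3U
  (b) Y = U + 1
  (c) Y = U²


Checking option (c) Y = U²:
  U = 0.834 -> Y = 0.696 ✓
  U = 0.904 -> Y = 0.817 ✓
  U = 0.797 -> Y = 0.635 ✓
All samples match this transformation.

(c) U²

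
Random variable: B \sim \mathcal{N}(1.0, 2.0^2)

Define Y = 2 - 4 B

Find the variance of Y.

For Y = aB + b: Var(Y) = a² * Var(B)
Var(B) = 2.0^2 = 4
Var(Y) = (-4)² * 4 = 16 * 4 = 64

64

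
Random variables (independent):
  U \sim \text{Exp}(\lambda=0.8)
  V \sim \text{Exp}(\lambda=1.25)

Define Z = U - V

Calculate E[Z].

E[Z] = 1*E[U] - 1*E[V]
E[U] = 1.25
E[V] = 0.8
E[Z] = 1*1.25 - 1*0.8 = 0.45

0.45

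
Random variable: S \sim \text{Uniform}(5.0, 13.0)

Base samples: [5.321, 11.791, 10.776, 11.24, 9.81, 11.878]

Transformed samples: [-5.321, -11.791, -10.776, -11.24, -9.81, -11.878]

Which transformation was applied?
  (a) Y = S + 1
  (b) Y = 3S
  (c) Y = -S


Checking option (c) Y = -S:
  S = 5.321 -> Y = -5.321 ✓
  S = 11.791 -> Y = -11.791 ✓
  S = 10.776 -> Y = -10.776 ✓
All samples match this transformation.

(c) -S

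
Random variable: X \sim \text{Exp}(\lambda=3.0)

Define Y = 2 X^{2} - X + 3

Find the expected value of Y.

E[Y] = 2*E[X²] - 1*E[X] + 3
E[X] = 0.33333333
E[X²] = Var(X) + (E[X])² = 0.11111111 + 0.11111111 = 0.22222222
E[Y] = 2*0.22222222 - 1*0.33333333 + 3 = 3.1111111

3.1111111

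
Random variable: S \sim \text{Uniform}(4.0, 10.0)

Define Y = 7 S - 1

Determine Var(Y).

For Y = aS + b: Var(Y) = a² * Var(S)
Var(S) = (10 - 4)^2/12 = 3
Var(Y) = 7² * 3 = 49 * 3 = 147

147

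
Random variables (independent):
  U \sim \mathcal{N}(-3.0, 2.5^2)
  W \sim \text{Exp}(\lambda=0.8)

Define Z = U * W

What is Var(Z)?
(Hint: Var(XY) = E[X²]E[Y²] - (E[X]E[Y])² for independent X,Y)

Var(XY) = E[X²]E[Y²] - (E[X]E[Y])²
E[U] = -3, Var(U) = 6.25
E[W] = 1.25, Var(W) = 1.5625
E[U²] = 6.25 + (-3)² = 15.25
E[W²] = 1.5625 + 1.25² = 3.125
Var(Z) = 15.25*3.125 - (-3*1.25)²
= 47.65625 - 14.0625 = 33.59375

33.59375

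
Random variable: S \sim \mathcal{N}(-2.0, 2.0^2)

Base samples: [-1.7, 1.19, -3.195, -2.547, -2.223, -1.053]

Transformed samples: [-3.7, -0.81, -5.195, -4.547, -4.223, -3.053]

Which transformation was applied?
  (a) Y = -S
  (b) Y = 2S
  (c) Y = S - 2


Checking option (c) Y = S - 2:
  S = -1.7 -> Y = -3.7 ✓
  S = 1.19 -> Y = -0.81 ✓
  S = -3.195 -> Y = -5.195 ✓
All samples match this transformation.

(c) S - 2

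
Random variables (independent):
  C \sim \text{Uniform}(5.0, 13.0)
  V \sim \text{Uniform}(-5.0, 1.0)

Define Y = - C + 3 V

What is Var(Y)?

For independent RVs: Var(aX + bY) = a²Var(X) + b²Var(Y)
Var(C) = 5.3333333
Var(V) = 3
Var(Y) = (-1)²*5.3333333 + 3²*3
= 1*5.3333333 + 9*3 = 32.333333

32.333333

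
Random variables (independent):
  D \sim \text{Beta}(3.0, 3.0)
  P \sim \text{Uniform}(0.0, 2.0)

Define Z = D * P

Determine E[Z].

For independent RVs: E[XY] = E[X]*E[Y]
E[D] = 0.5
E[P] = 1
E[Z] = 0.5 * 1 = 0.5

0.5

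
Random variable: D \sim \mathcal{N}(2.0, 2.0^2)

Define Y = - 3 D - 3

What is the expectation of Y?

For Y = -3D - 3:
E[Y] = -3 * E[D] - 3
E[D] = 2.0 = 2
E[Y] = -3 * 2 - 3 = -9

-9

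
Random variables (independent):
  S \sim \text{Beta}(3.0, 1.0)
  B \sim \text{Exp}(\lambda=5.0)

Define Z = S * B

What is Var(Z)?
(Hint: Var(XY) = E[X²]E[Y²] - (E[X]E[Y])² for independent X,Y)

Var(XY) = E[X²]E[Y²] - (E[X]E[Y])²
E[S] = 0.75, Var(S) = 0.0375
E[B] = 0.2, Var(B) = 0.04
E[S²] = 0.0375 + 0.75² = 0.6
E[B²] = 0.04 + 0.2² = 0.08
Var(Z) = 0.6*0.08 - (0.75*0.2)²
= 0.048 - 0.0225 = 0.0255

0.0255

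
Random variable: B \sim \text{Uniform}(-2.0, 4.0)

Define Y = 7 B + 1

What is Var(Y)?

For Y = aB + b: Var(Y) = a² * Var(B)
Var(B) = (4 + 2)^2/12 = 3
Var(Y) = 7² * 3 = 49 * 3 = 147

147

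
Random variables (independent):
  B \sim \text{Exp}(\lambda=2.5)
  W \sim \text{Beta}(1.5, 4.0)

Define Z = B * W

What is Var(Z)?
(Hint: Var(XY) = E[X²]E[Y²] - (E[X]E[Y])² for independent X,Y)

Var(XY) = E[X²]E[Y²] - (E[X]E[Y])²
E[B] = 0.4, Var(B) = 0.16
E[W] = 0.27272727, Var(W) = 0.03051494
E[B²] = 0.16 + 0.4² = 0.32
E[W²] = 0.03051494 + 0.27272727² = 0.1048951
Var(Z) = 0.32*0.1048951 - (0.4*0.27272727)²
= 0.033566434 - 0.011900826 = 0.021665607

0.021665607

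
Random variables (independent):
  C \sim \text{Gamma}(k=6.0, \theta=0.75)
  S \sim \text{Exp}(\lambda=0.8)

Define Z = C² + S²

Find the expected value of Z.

E[Z] = E[C²] + E[S²]
E[C²] = Var(C) + E[C]² = 3.375 + 20.25 = 23.625
E[S²] = Var(S) + E[S]² = 1.5625 + 1.5625 = 3.125
E[Z] = 23.625 + 3.125 = 26.75

26.75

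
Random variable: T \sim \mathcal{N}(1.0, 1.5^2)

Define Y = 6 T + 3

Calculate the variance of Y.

For Y = aT + b: Var(Y) = a² * Var(T)
Var(T) = 1.5^2 = 2.25
Var(Y) = 6² * 2.25 = 36 * 2.25 = 81

81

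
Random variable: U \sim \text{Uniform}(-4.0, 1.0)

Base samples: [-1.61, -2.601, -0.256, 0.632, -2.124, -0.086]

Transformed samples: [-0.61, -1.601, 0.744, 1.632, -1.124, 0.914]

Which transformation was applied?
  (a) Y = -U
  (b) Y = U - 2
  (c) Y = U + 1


Checking option (c) Y = U + 1:
  U = -1.61 -> Y = -0.61 ✓
  U = -2.601 -> Y = -1.601 ✓
  U = -0.256 -> Y = 0.744 ✓
All samples match this transformation.

(c) U + 1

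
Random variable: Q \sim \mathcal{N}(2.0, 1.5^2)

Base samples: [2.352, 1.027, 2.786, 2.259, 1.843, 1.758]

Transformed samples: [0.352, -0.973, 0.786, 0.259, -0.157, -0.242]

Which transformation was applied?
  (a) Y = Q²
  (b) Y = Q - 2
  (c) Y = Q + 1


Checking option (b) Y = Q - 2:
  Q = 2.352 -> Y = 0.352 ✓
  Q = 1.027 -> Y = -0.973 ✓
  Q = 2.786 -> Y = 0.786 ✓
All samples match this transformation.

(b) Q - 2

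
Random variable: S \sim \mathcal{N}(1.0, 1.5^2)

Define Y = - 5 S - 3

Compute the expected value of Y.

For Y = -5S - 3:
E[Y] = -5 * E[S] - 3
E[S] = 1.0 = 1
E[Y] = -5 * 1 - 3 = -8

-8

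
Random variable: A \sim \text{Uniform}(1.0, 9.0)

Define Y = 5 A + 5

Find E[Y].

For Y = 5A + 5:
E[Y] = 5 * E[A] + 5
E[A] = (1 + 9)/2 = 5
E[Y] = 5 * 5 + 5 = 30

30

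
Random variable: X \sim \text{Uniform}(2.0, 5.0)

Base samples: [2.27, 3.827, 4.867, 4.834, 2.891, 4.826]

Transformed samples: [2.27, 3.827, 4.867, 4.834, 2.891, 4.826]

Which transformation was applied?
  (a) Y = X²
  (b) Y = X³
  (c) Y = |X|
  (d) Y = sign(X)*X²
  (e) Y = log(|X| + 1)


Checking option (c) Y = |X|:
  X = 2.27 -> Y = 2.27 ✓
  X = 3.827 -> Y = 3.827 ✓
  X = 4.867 -> Y = 4.867 ✓
All samples match this transformation.

(c) |X|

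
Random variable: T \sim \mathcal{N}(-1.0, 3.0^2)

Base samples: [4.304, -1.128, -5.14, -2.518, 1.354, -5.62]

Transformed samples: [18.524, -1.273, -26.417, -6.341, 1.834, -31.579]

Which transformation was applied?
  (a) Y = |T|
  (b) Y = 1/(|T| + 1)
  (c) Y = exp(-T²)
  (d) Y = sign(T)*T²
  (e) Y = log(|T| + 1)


Checking option (d) Y = sign(T)*T²:
  T = 4.304 -> Y = 18.524 ✓
  T = -1.128 -> Y = -1.273 ✓
  T = -5.14 -> Y = -26.417 ✓
All samples match this transformation.

(d) sign(T)*T²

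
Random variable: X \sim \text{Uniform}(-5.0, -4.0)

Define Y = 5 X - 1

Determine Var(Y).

For Y = aX + b: Var(Y) = a² * Var(X)
Var(X) = (-4 + 5)^2/12 = 0.083333333
Var(Y) = 5² * 0.083333333 = 25 * 0.083333333 = 2.0833333

2.0833333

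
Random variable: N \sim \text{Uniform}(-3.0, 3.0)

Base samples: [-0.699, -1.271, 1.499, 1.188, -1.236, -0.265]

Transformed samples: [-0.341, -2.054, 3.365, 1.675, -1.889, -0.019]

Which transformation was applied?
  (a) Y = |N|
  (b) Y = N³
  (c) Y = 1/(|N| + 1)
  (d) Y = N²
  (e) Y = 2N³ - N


Checking option (b) Y = N³:
  N = -0.699 -> Y = -0.341 ✓
  N = -1.271 -> Y = -2.054 ✓
  N = 1.499 -> Y = 3.365 ✓
All samples match this transformation.

(b) N³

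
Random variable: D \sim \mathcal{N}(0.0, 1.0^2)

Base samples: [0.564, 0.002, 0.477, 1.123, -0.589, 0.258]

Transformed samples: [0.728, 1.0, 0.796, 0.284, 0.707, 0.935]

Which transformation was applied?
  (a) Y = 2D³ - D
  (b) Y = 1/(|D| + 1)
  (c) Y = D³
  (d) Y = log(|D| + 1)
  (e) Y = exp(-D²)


Checking option (e) Y = exp(-D²):
  D = 0.564 -> Y = 0.728 ✓
  D = 0.002 -> Y = 1.0 ✓
  D = 0.477 -> Y = 0.796 ✓
All samples match this transformation.

(e) exp(-D²)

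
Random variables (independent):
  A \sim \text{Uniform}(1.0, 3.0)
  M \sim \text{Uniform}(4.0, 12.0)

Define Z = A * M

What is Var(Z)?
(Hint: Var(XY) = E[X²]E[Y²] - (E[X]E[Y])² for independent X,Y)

Var(XY) = E[X²]E[Y²] - (E[X]E[Y])²
E[A] = 2, Var(A) = 0.33333333
E[M] = 8, Var(M) = 5.3333333
E[A²] = 0.33333333 + 2² = 4.3333333
E[M²] = 5.3333333 + 8² = 69.333333
Var(Z) = 4.3333333*69.333333 - (2*8)²
= 300.44444 - 256 = 44.444444

44.444444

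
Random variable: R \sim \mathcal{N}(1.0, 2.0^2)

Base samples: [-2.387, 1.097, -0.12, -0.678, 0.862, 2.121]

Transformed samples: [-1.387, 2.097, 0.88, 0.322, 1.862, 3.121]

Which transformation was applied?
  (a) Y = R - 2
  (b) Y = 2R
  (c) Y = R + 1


Checking option (c) Y = R + 1:
  R = -2.387 -> Y = -1.387 ✓
  R = 1.097 -> Y = 2.097 ✓
  R = -0.12 -> Y = 0.88 ✓
All samples match this transformation.

(c) R + 1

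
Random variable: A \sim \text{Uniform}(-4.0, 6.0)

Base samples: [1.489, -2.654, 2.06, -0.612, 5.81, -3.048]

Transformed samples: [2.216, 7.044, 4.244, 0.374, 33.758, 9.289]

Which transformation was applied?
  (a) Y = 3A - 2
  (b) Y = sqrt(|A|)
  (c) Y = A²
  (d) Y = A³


Checking option (c) Y = A²:
  A = 1.489 -> Y = 2.216 ✓
  A = -2.654 -> Y = 7.044 ✓
  A = 2.06 -> Y = 4.244 ✓
All samples match this transformation.

(c) A²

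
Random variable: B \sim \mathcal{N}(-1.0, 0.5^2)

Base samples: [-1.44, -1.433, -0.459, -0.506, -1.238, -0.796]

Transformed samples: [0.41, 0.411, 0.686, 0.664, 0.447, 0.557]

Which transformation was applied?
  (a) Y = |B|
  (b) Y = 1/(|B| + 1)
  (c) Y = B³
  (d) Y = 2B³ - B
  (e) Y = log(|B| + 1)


Checking option (b) Y = 1/(|B| + 1):
  B = -1.44 -> Y = 0.41 ✓
  B = -1.433 -> Y = 0.411 ✓
  B = -0.459 -> Y = 0.686 ✓
All samples match this transformation.

(b) 1/(|B| + 1)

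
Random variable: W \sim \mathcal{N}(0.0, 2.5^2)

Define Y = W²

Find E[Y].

Using E[X²] = Var(X) + (E[X])²:
E[W] = 0
Var(W) = 2.5^2 = 6.25
E[W²] = 6.25 + 0² = 6.25 + 0 = 6.25

6.25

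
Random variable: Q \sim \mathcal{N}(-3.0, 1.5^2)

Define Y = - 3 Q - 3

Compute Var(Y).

For Y = aQ + b: Var(Y) = a² * Var(Q)
Var(Q) = 1.5^2 = 2.25
Var(Y) = (-3)² * 2.25 = 9 * 2.25 = 20.25

20.25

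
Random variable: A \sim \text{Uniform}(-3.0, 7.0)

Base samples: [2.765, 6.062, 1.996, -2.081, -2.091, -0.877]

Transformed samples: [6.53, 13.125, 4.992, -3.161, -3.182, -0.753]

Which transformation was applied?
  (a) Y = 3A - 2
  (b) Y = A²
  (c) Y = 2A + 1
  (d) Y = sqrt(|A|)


Checking option (c) Y = 2A + 1:
  A = 2.765 -> Y = 6.53 ✓
  A = 6.062 -> Y = 13.125 ✓
  A = 1.996 -> Y = 4.992 ✓
All samples match this transformation.

(c) 2A + 1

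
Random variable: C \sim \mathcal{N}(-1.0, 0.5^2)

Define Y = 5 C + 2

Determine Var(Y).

For Y = aC + b: Var(Y) = a² * Var(C)
Var(C) = 0.5^2 = 0.25
Var(Y) = 5² * 0.25 = 25 * 0.25 = 6.25

6.25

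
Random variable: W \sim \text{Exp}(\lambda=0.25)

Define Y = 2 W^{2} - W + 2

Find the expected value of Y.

E[Y] = 2*E[W²] - 1*E[W] + 2
E[W] = 4
E[W²] = Var(W) + (E[W])² = 16 + 16 = 32
E[Y] = 2*32 - 1*4 + 2 = 62

62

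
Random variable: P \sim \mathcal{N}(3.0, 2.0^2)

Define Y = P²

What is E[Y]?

Using E[X²] = Var(X) + (E[X])²:
E[P] = 3
Var(P) = 2.0^2 = 4
E[P²] = 4 + 3² = 4 + 9 = 13

13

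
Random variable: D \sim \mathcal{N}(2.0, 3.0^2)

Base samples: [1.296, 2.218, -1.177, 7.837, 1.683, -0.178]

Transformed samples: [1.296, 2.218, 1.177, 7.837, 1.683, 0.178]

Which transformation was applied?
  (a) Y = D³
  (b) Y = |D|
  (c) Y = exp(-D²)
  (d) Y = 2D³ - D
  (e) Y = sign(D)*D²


Checking option (b) Y = |D|:
  D = 1.296 -> Y = 1.296 ✓
  D = 2.218 -> Y = 2.218 ✓
  D = -1.177 -> Y = 1.177 ✓
All samples match this transformation.

(b) |D|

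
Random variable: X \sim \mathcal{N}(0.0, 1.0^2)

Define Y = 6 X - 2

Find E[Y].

For Y = 6X - 2:
E[Y] = 6 * E[X] - 2
E[X] = 0.0 = 0
E[Y] = 6 * 0 - 2 = -2

-2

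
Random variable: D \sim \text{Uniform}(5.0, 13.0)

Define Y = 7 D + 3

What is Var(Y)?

For Y = aD + b: Var(Y) = a² * Var(D)
Var(D) = (13 - 5)^2/12 = 5.3333333
Var(Y) = 7² * 5.3333333 = 49 * 5.3333333 = 261.33333

261.33333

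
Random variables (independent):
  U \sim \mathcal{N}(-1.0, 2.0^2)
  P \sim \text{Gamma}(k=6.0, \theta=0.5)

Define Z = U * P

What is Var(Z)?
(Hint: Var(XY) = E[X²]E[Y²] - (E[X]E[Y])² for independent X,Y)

Var(XY) = E[X²]E[Y²] - (E[X]E[Y])²
E[U] = -1, Var(U) = 4
E[P] = 3, Var(P) = 1.5
E[U²] = 4 + (-1)² = 5
E[P²] = 1.5 + 3² = 10.5
Var(Z) = 5*10.5 - (-1*3)²
= 52.5 - 9 = 43.5

43.5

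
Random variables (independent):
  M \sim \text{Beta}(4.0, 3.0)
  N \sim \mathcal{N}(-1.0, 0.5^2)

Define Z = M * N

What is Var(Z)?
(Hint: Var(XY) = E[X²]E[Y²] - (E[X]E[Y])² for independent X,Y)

Var(XY) = E[X²]E[Y²] - (E[X]E[Y])²
E[M] = 0.57142857, Var(M) = 0.030612245
E[N] = -1, Var(N) = 0.25
E[M²] = 0.030612245 + 0.57142857² = 0.35714286
E[N²] = 0.25 + (-1)² = 1.25
Var(Z) = 0.35714286*1.25 - (0.57142857*(-1))²
= 0.44642857 - 0.32653061 = 0.11989796

0.11989796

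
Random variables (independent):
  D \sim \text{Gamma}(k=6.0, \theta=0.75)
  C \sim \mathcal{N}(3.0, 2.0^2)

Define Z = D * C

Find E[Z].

For independent RVs: E[XY] = E[X]*E[Y]
E[D] = 4.5
E[C] = 3
E[Z] = 4.5 * 3 = 13.5

13.5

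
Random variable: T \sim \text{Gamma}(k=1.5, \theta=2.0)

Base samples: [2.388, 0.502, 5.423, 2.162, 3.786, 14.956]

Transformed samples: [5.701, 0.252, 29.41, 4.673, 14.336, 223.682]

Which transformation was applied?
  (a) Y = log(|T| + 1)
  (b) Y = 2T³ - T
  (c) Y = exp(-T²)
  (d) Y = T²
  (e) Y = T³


Checking option (d) Y = T²:
  T = 2.388 -> Y = 5.701 ✓
  T = 0.502 -> Y = 0.252 ✓
  T = 5.423 -> Y = 29.41 ✓
All samples match this transformation.

(d) T²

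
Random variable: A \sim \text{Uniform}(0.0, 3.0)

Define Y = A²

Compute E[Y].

Using E[X²] = Var(X) + (E[X])²:
E[A] = 1.5
Var(A) = (3 - 0)^2/12 = 0.75
E[A²] = 0.75 + 1.5² = 0.75 + 2.25 = 3

3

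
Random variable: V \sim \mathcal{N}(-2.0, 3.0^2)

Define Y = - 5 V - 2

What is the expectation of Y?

For Y = -5V - 2:
E[Y] = -5 * E[V] - 2
E[V] = -2.0 = -2
E[Y] = -5 * (-2) - 2 = 8

8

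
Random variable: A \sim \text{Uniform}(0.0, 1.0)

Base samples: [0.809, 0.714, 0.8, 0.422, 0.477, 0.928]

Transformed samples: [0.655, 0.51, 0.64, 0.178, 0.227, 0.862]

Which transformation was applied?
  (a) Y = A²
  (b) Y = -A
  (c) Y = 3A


Checking option (a) Y = A²:
  A = 0.809 -> Y = 0.655 ✓
  A = 0.714 -> Y = 0.51 ✓
  A = 0.8 -> Y = 0.64 ✓
All samples match this transformation.

(a) A²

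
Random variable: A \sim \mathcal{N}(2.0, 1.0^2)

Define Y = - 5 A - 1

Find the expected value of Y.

For Y = -5A - 1:
E[Y] = -5 * E[A] - 1
E[A] = 2.0 = 2
E[Y] = -5 * 2 - 1 = -11

-11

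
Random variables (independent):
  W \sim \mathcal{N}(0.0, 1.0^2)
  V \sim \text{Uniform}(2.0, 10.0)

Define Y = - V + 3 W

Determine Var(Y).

For independent RVs: Var(aX + bY) = a²Var(X) + b²Var(Y)
Var(W) = 1
Var(V) = 5.3333333
Var(Y) = 3²*1 + (-1)²*5.3333333
= 9*1 + 1*5.3333333 = 14.333333

14.333333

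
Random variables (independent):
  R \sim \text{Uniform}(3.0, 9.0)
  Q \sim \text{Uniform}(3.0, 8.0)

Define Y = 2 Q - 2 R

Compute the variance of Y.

For independent RVs: Var(aX + bY) = a²Var(X) + b²Var(Y)
Var(R) = 3
Var(Q) = 2.0833333
Var(Y) = (-2)²*3 + 2²*2.0833333
= 4*3 + 4*2.0833333 = 20.333333

20.333333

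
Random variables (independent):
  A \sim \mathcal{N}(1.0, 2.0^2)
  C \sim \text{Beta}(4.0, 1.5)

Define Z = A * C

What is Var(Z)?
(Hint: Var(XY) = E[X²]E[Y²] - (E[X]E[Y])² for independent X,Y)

Var(XY) = E[X²]E[Y²] - (E[X]E[Y])²
E[A] = 1, Var(A) = 4
E[C] = 0.72727273, Var(C) = 0.03051494
E[A²] = 4 + 1² = 5
E[C²] = 0.03051494 + 0.72727273² = 0.55944056
Var(Z) = 5*0.55944056 - (1*0.72727273)²
= 2.7972028 - 0.52892562 = 2.2682772

2.2682772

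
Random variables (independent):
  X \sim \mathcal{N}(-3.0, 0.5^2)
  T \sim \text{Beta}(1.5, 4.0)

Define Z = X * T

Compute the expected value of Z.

For independent RVs: E[XY] = E[X]*E[Y]
E[X] = -3
E[T] = 0.27272727
E[Z] = -3 * 0.27272727 = -0.81818182

-0.81818182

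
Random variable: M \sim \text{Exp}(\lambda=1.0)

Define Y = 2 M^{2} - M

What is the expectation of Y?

E[Y] = 2*E[M²] - 1*E[M]
E[M] = 1
E[M²] = Var(M) + (E[M])² = 1 + 1 = 2
E[Y] = 2*2 - 1*1 = 3

3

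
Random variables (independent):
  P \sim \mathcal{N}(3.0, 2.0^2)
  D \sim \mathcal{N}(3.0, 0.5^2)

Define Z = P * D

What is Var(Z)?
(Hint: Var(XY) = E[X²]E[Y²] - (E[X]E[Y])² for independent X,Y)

Var(XY) = E[X²]E[Y²] - (E[X]E[Y])²
E[P] = 3, Var(P) = 4
E[D] = 3, Var(D) = 0.25
E[P²] = 4 + 3² = 13
E[D²] = 0.25 + 3² = 9.25
Var(Z) = 13*9.25 - (3*3)²
= 120.25 - 81 = 39.25

39.25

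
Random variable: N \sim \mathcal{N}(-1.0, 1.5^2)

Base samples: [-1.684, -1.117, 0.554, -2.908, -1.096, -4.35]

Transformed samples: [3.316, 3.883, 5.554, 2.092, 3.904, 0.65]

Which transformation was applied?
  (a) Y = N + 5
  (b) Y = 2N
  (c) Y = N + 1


Checking option (a) Y = N + 5:
  N = -1.684 -> Y = 3.316 ✓
  N = -1.117 -> Y = 3.883 ✓
  N = 0.554 -> Y = 5.554 ✓
All samples match this transformation.

(a) N + 5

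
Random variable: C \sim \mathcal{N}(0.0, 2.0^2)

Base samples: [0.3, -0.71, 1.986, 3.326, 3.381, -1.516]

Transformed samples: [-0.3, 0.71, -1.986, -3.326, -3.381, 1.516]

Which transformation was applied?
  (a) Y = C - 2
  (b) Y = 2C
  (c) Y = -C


Checking option (c) Y = -C:
  C = 0.3 -> Y = -0.3 ✓
  C = -0.71 -> Y = 0.71 ✓
  C = 1.986 -> Y = -1.986 ✓
All samples match this transformation.

(c) -C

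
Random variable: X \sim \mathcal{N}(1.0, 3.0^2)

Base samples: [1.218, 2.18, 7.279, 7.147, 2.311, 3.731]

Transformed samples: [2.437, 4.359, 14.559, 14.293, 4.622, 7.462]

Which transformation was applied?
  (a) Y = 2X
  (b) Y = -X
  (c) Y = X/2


Checking option (a) Y = 2X:
  X = 1.218 -> Y = 2.437 ✓
  X = 2.18 -> Y = 4.359 ✓
  X = 7.279 -> Y = 14.559 ✓
All samples match this transformation.

(a) 2X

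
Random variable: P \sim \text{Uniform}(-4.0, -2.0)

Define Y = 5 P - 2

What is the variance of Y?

For Y = aP + b: Var(Y) = a² * Var(P)
Var(P) = (-2 + 4)^2/12 = 0.33333333
Var(Y) = 5² * 0.33333333 = 25 * 0.33333333 = 8.3333333

8.3333333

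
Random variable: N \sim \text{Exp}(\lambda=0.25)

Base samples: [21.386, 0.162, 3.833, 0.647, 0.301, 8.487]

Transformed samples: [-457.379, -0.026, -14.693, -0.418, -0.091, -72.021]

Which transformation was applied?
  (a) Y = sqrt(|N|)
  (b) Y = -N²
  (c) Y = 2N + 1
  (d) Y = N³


Checking option (b) Y = -N²:
  N = 21.386 -> Y = -457.379 ✓
  N = 0.162 -> Y = -0.026 ✓
  N = 3.833 -> Y = -14.693 ✓
All samples match this transformation.

(b) -N²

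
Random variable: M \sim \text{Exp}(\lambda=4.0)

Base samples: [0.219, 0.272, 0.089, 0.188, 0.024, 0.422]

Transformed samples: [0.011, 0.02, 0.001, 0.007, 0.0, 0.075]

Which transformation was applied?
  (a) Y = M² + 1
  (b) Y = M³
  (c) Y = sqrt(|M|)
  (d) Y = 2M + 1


Checking option (b) Y = M³:
  M = 0.219 -> Y = 0.011 ✓
  M = 0.272 -> Y = 0.02 ✓
  M = 0.089 -> Y = 0.001 ✓
All samples match this transformation.

(b) M³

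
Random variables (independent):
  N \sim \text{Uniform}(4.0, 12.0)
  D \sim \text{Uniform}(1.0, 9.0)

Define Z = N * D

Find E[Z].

For independent RVs: E[XY] = E[X]*E[Y]
E[N] = 8
E[D] = 5
E[Z] = 8 * 5 = 40

40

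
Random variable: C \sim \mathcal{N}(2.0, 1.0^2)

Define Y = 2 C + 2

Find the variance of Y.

For Y = aC + b: Var(Y) = a² * Var(C)
Var(C) = 1.0^2 = 1
Var(Y) = 2² * 1 = 4 * 1 = 4

4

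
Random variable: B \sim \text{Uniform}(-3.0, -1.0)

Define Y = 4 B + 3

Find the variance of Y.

For Y = aB + b: Var(Y) = a² * Var(B)
Var(B) = (-1 + 3)^2/12 = 0.33333333
Var(Y) = 4² * 0.33333333 = 16 * 0.33333333 = 5.3333333

5.3333333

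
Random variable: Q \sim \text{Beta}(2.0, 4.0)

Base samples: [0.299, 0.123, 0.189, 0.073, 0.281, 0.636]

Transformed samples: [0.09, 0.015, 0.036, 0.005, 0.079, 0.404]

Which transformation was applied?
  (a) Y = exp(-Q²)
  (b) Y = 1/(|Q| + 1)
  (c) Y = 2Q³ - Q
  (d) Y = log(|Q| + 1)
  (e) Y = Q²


Checking option (e) Y = Q²:
  Q = 0.299 -> Y = 0.09 ✓
  Q = 0.123 -> Y = 0.015 ✓
  Q = 0.189 -> Y = 0.036 ✓
All samples match this transformation.

(e) Q²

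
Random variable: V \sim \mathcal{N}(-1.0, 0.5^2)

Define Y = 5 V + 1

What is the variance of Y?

For Y = aV + b: Var(Y) = a² * Var(V)
Var(V) = 0.5^2 = 0.25
Var(Y) = 5² * 0.25 = 25 * 0.25 = 6.25

6.25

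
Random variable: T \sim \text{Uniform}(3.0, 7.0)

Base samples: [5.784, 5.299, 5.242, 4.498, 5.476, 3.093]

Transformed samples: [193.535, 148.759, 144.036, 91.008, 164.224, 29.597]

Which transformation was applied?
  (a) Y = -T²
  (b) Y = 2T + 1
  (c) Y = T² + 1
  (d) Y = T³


Checking option (d) Y = T³:
  T = 5.784 -> Y = 193.535 ✓
  T = 5.299 -> Y = 148.759 ✓
  T = 5.242 -> Y = 144.036 ✓
All samples match this transformation.

(d) T³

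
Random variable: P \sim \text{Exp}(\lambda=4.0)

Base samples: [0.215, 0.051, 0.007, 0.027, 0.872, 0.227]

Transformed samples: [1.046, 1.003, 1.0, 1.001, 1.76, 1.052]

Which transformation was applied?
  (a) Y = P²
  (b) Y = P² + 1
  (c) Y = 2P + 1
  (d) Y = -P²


Checking option (b) Y = P² + 1:
  P = 0.215 -> Y = 1.046 ✓
  P = 0.051 -> Y = 1.003 ✓
  P = 0.007 -> Y = 1.0 ✓
All samples match this transformation.

(b) P² + 1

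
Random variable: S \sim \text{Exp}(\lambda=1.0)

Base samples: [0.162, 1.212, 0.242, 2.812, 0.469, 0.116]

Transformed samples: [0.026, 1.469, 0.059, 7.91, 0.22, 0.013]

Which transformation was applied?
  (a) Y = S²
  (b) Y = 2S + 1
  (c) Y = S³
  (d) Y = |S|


Checking option (a) Y = S²:
  S = 0.162 -> Y = 0.026 ✓
  S = 1.212 -> Y = 1.469 ✓
  S = 0.242 -> Y = 0.059 ✓
All samples match this transformation.

(a) S²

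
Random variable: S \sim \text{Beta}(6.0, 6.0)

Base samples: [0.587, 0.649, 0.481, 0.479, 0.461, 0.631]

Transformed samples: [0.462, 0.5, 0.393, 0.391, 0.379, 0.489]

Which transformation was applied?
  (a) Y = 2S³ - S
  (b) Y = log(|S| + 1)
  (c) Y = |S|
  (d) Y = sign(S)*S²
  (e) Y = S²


Checking option (b) Y = log(|S| + 1):
  S = 0.587 -> Y = 0.462 ✓
  S = 0.649 -> Y = 0.5 ✓
  S = 0.481 -> Y = 0.393 ✓
All samples match this transformation.

(b) log(|S| + 1)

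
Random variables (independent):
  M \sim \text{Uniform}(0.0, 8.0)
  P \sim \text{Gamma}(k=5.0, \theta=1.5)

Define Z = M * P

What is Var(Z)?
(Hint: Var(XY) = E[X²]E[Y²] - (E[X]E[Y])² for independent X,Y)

Var(XY) = E[X²]E[Y²] - (E[X]E[Y])²
E[M] = 4, Var(M) = 5.3333333
E[P] = 7.5, Var(P) = 11.25
E[M²] = 5.3333333 + 4² = 21.333333
E[P²] = 11.25 + 7.5² = 67.5
Var(Z) = 21.333333*67.5 - (4*7.5)²
= 1440 - 900 = 540

540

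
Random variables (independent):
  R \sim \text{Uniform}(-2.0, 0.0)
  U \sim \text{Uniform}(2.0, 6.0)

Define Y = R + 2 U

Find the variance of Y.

For independent RVs: Var(aX + bY) = a²Var(X) + b²Var(Y)
Var(R) = 0.33333333
Var(U) = 1.3333333
Var(Y) = 1²*0.33333333 + 2²*1.3333333
= 1*0.33333333 + 4*1.3333333 = 5.6666667

5.6666667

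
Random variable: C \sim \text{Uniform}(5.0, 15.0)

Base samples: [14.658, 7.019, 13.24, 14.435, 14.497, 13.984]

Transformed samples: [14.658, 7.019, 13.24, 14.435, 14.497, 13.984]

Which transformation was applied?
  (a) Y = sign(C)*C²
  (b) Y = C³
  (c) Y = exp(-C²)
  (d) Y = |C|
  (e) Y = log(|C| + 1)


Checking option (d) Y = |C|:
  C = 14.658 -> Y = 14.658 ✓
  C = 7.019 -> Y = 7.019 ✓
  C = 13.24 -> Y = 13.24 ✓
All samples match this transformation.

(d) |C|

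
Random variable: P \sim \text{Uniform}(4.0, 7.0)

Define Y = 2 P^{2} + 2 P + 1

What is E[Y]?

E[Y] = 2*E[P²] + 2*E[P] + 1
E[P] = 5.5
E[P²] = Var(P) + (E[P])² = 0.75 + 30.25 = 31
E[Y] = 2*31 + 2*5.5 + 1 = 74

74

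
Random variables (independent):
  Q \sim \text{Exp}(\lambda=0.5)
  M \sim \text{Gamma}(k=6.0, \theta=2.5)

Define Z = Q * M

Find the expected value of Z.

For independent RVs: E[XY] = E[X]*E[Y]
E[Q] = 2
E[M] = 15
E[Z] = 2 * 15 = 30

30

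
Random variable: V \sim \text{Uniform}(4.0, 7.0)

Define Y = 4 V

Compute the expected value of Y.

For Y = 4V:
E[Y] = 4 * E[V]
E[V] = (4 + 7)/2 = 5.5
E[Y] = 4 * 5.5 = 22

22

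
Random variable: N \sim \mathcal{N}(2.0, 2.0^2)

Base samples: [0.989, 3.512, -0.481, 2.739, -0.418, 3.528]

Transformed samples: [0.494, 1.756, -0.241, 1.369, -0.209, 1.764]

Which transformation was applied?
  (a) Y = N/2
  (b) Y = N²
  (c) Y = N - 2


Checking option (a) Y = N/2:
  N = 0.989 -> Y = 0.494 ✓
  N = 3.512 -> Y = 1.756 ✓
  N = -0.481 -> Y = -0.241 ✓
All samples match this transformation.

(a) N/2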